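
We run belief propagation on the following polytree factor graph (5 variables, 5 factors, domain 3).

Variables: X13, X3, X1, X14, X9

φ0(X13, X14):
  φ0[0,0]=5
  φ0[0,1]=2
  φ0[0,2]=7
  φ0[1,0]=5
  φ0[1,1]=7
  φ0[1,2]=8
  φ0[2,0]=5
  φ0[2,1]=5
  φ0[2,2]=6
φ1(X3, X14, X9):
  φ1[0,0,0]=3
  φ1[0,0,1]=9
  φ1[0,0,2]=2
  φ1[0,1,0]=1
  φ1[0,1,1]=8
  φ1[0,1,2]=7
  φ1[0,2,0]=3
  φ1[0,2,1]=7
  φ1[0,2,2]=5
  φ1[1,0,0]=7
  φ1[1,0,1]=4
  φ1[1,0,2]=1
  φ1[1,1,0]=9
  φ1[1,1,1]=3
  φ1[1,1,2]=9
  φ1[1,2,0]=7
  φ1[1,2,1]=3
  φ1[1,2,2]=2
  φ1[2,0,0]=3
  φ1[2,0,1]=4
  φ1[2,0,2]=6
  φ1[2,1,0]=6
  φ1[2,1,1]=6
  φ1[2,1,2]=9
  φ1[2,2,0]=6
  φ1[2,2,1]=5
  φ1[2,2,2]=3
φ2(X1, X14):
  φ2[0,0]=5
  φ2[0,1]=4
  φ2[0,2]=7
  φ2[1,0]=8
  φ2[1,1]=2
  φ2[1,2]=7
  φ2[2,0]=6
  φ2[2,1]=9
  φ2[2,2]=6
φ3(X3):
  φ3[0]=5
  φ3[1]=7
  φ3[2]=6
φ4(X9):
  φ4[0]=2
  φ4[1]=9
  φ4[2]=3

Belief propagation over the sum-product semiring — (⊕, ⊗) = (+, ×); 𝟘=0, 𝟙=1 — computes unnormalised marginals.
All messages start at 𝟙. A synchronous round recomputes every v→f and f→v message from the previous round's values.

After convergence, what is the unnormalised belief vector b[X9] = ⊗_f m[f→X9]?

b[X9] = [174420, 757215, 212895]

init: all messages = 𝟙 over 3 values
r1 m[φ0→X13] = [14, 20, 16]
r1 m[φ0→X14] = [15, 14, 21]
r1 m[φ1→X3] = [45, 45, 48]
r1 m[φ1→X14] = [39, 58, 41]
r1 m[φ1→X9] = [45, 49, 44]
r1 m[φ2→X1] = [16, 17, 21]
r1 m[φ2→X14] = [19, 15, 20]
r1 m[φ3→X3] = [5, 7, 6]
r1 m[φ4→X9] = [2, 9, 3]
r1 m[X13→φ0] = [1, 1, 1]
r1 m[X3→φ1] = [1, 1, 1]
r1 m[X3→φ3] = [1, 1, 1]
r1 m[X1→φ2] = [1, 1, 1]
r1 m[X14→φ0] = [1, 1, 1]
r1 m[X14→φ1] = [1, 1, 1]
r1 m[X14→φ2] = [1, 1, 1]
r1 m[X9→φ1] = [1, 1, 1]
r1 m[X9→φ4] = [1, 1, 1]
r2 m[φ0→X13] = [14, 20, 16]
r2 m[φ0→X14] = [15, 14, 21]
r2 m[φ1→X3] = [45, 45, 48]
r2 m[φ1→X14] = [39, 58, 41]
r2 m[φ1→X9] = [45, 49, 44]
r2 m[φ2→X1] = [16, 17, 21]
r2 m[φ2→X14] = [19, 15, 20]
r2 m[φ3→X3] = [5, 7, 6]
r2 m[φ4→X9] = [2, 9, 3]
r2 m[X13→φ0] = [1, 1, 1]
r2 m[X3→φ1] = [5, 7, 6]
r2 m[X3→φ3] = [45, 45, 48]
r2 m[X1→φ2] = [1, 1, 1]
r2 m[X14→φ0] = [741, 870, 820]
r2 m[X14→φ1] = [285, 210, 420]
r2 m[X14→φ2] = [585, 812, 861]
r2 m[X9→φ1] = [2, 9, 3]
r2 m[X9→φ4] = [45, 49, 44]
r3 m[φ0→X13] = [11185, 16355, 12975]
r3 m[φ0→X14] = [15, 14, 21]
r3 m[φ1→X3] = [81735, 49965, 64350]
r3 m[φ1→X14] = [1196, 1537, 1145]
r3 m[φ1→X9] = [87210, 84135, 70965]
r3 m[φ2→X1] = [12200, 12331, 15984]
r3 m[φ2→X14] = [19, 15, 20]
r3 m[φ3→X3] = [5, 7, 6]
r3 m[φ4→X9] = [2, 9, 3]
r3 m[X13→φ0] = [1, 1, 1]
r3 m[X3→φ1] = [5, 7, 6]
r3 m[X3→φ3] = [45, 45, 48]
r3 m[X1→φ2] = [1, 1, 1]
r3 m[X14→φ0] = [741, 870, 820]
r3 m[X14→φ1] = [285, 210, 420]
r3 m[X14→φ2] = [585, 812, 861]
r3 m[X9→φ1] = [2, 9, 3]
r3 m[X9→φ4] = [45, 49, 44]
r4 m[φ0→X13] = [11185, 16355, 12975]
r4 m[φ0→X14] = [15, 14, 21]
r4 m[φ1→X3] = [81735, 49965, 64350]
r4 m[φ1→X14] = [1196, 1537, 1145]
r4 m[φ1→X9] = [87210, 84135, 70965]
r4 m[φ2→X1] = [12200, 12331, 15984]
r4 m[φ2→X14] = [19, 15, 20]
r4 m[φ3→X3] = [5, 7, 6]
r4 m[φ4→X9] = [2, 9, 3]
r4 m[X13→φ0] = [1, 1, 1]
r4 m[X3→φ1] = [5, 7, 6]
r4 m[X3→φ3] = [81735, 49965, 64350]
r4 m[X1→φ2] = [1, 1, 1]
r4 m[X14→φ0] = [22724, 23055, 22900]
r4 m[X14→φ1] = [285, 210, 420]
r4 m[X14→φ2] = [17940, 21518, 24045]
r4 m[X9→φ1] = [2, 9, 3]
r4 m[X9→φ4] = [87210, 84135, 70965]
r5 m[φ0→X13] = [320030, 458205, 366295]
r5 m[φ0→X14] = [15, 14, 21]
r5 m[φ1→X3] = [81735, 49965, 64350]
r5 m[φ1→X14] = [1196, 1537, 1145]
r5 m[φ1→X9] = [87210, 84135, 70965]
r5 m[φ2→X1] = [344087, 354871, 445572]
r5 m[φ2→X14] = [19, 15, 20]
r5 m[φ3→X3] = [5, 7, 6]
r5 m[φ4→X9] = [2, 9, 3]
r5 m[X13→φ0] = [1, 1, 1]
r5 m[X3→φ1] = [5, 7, 6]
r5 m[X3→φ3] = [81735, 49965, 64350]
r5 m[X1→φ2] = [1, 1, 1]
r5 m[X14→φ0] = [22724, 23055, 22900]
r5 m[X14→φ1] = [285, 210, 420]
r5 m[X14→φ2] = [17940, 21518, 24045]
r5 m[X9→φ1] = [2, 9, 3]
r5 m[X9→φ4] = [87210, 84135, 70965]
r6 m[φ0→X13] = [320030, 458205, 366295]
r6 m[φ0→X14] = [15, 14, 21]
r6 m[φ1→X3] = [81735, 49965, 64350]
r6 m[φ1→X14] = [1196, 1537, 1145]
r6 m[φ1→X9] = [87210, 84135, 70965]
r6 m[φ2→X1] = [344087, 354871, 445572]
r6 m[φ2→X14] = [19, 15, 20]
r6 m[φ3→X3] = [5, 7, 6]
r6 m[φ4→X9] = [2, 9, 3]
r6 m[X13→φ0] = [1, 1, 1]
r6 m[X3→φ1] = [5, 7, 6]
r6 m[X3→φ3] = [81735, 49965, 64350]
r6 m[X1→φ2] = [1, 1, 1]
r6 m[X14→φ0] = [22724, 23055, 22900]
r6 m[X14→φ1] = [285, 210, 420]
r6 m[X14→φ2] = [17940, 21518, 24045]
r6 m[X9→φ1] = [2, 9, 3]
r6 m[X9→φ4] = [87210, 84135, 70965]
fixed point reached at round 6
b[X9] = ⊗ incoming = [174420, 757215, 212895]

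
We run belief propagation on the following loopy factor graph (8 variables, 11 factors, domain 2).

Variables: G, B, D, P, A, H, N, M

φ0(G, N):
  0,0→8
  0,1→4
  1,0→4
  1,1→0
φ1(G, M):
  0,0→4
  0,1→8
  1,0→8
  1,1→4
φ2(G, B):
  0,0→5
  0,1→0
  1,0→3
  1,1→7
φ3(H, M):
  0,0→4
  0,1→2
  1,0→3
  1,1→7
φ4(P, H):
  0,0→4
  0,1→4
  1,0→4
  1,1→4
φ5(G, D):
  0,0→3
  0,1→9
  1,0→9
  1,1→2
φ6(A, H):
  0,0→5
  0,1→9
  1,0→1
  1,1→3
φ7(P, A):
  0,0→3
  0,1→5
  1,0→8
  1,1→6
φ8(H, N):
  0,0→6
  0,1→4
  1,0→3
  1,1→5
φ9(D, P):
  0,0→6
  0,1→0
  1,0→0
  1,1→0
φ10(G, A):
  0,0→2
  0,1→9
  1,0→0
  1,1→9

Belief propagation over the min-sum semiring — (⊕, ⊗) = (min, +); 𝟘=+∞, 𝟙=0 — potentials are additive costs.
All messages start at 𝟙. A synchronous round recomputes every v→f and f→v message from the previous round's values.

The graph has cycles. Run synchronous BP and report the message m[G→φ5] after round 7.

message @ round 7 = [56, 51]

init: all messages = 𝟙 over 2 values
r1 m[φ0→G] = [4, 0]
r1 m[φ0→N] = [4, 0]
r1 m[φ1→G] = [4, 4]
r1 m[φ1→M] = [4, 4]
r1 m[φ2→G] = [0, 3]
r1 m[φ2→B] = [3, 0]
r1 m[φ3→H] = [2, 3]
r1 m[φ3→M] = [3, 2]
r1 m[φ4→P] = [4, 4]
r1 m[φ4→H] = [4, 4]
r1 m[φ5→G] = [3, 2]
r1 m[φ5→D] = [3, 2]
r1 m[φ6→A] = [5, 1]
r1 m[φ6→H] = [1, 3]
r1 m[φ7→P] = [3, 6]
r1 m[φ7→A] = [3, 5]
r1 m[φ8→H] = [4, 3]
r1 m[φ8→N] = [3, 4]
r1 m[φ9→D] = [0, 0]
r1 m[φ9→P] = [0, 0]
r1 m[φ10→G] = [2, 0]
r1 m[φ10→A] = [0, 9]
r1 m[G→φ0] = [0, 0]
r1 m[G→φ1] = [0, 0]
r1 m[G→φ2] = [0, 0]
r1 m[G→φ5] = [0, 0]
r1 m[G→φ10] = [0, 0]
r1 m[B→φ2] = [0, 0]
r1 m[D→φ5] = [0, 0]
r1 m[D→φ9] = [0, 0]
r1 m[P→φ4] = [0, 0]
r1 m[P→φ7] = [0, 0]
r1 m[P→φ9] = [0, 0]
r1 m[A→φ6] = [0, 0]
r1 m[A→φ7] = [0, 0]
r1 m[A→φ10] = [0, 0]
r1 m[H→φ3] = [0, 0]
r1 m[H→φ4] = [0, 0]
r1 m[H→φ6] = [0, 0]
r1 m[H→φ8] = [0, 0]
r1 m[N→φ0] = [0, 0]
r1 m[N→φ8] = [0, 0]
r1 m[M→φ1] = [0, 0]
r1 m[M→φ3] = [0, 0]
r2 m[φ0→G] = [4, 0]
r2 m[φ0→N] = [4, 0]
r2 m[φ1→G] = [4, 4]
r2 m[φ1→M] = [4, 4]
r2 m[φ2→G] = [0, 3]
r2 m[φ2→B] = [3, 0]
r2 m[φ3→H] = [2, 3]
r2 m[φ3→M] = [3, 2]
r2 m[φ4→P] = [4, 4]
r2 m[φ4→H] = [4, 4]
r2 m[φ5→G] = [3, 2]
r2 m[φ5→D] = [3, 2]
r2 m[φ6→A] = [5, 1]
r2 m[φ6→H] = [1, 3]
r2 m[φ7→P] = [3, 6]
r2 m[φ7→A] = [3, 5]
r2 m[φ8→H] = [4, 3]
r2 m[φ8→N] = [3, 4]
r2 m[φ9→D] = [0, 0]
r2 m[φ9→P] = [0, 0]
r2 m[φ10→G] = [2, 0]
r2 m[φ10→A] = [0, 9]
r2 m[G→φ0] = [9, 9]
r2 m[G→φ1] = [9, 5]
r2 m[G→φ2] = [13, 6]
r2 m[G→φ5] = [10, 7]
r2 m[G→φ10] = [11, 9]
r2 m[B→φ2] = [0, 0]
r2 m[D→φ5] = [0, 0]
r2 m[D→φ9] = [3, 2]
r2 m[P→φ4] = [3, 6]
r2 m[P→φ7] = [4, 4]
r2 m[P→φ9] = [7, 10]
r2 m[A→φ6] = [3, 14]
r2 m[A→φ7] = [5, 10]
r2 m[A→φ10] = [8, 6]
r2 m[H→φ3] = [9, 10]
r2 m[H→φ4] = [7, 9]
r2 m[H→φ6] = [10, 10]
r2 m[H→φ8] = [7, 10]
r2 m[N→φ0] = [3, 4]
r2 m[N→φ8] = [4, 0]
r2 m[M→φ1] = [3, 2]
r2 m[M→φ3] = [4, 4]
r3 m[φ0→G] = [8, 4]
r3 m[φ0→N] = [13, 9]
r3 m[φ1→G] = [7, 6]
r3 m[φ1→M] = [13, 9]
r3 m[φ2→G] = [0, 3]
r3 m[φ2→B] = [9, 13]
r3 m[φ3→H] = [6, 7]
r3 m[φ3→M] = [13, 11]
r3 m[φ4→P] = [11, 11]
r3 m[φ4→H] = [7, 7]
r3 m[φ5→G] = [3, 2]
r3 m[φ5→D] = [13, 9]
r3 m[φ6→A] = [15, 11]
r3 m[φ6→H] = [8, 12]
r3 m[φ7→P] = [8, 13]
r3 m[φ7→A] = [7, 9]
r3 m[φ8→H] = [4, 5]
r3 m[φ8→N] = [13, 11]
r3 m[φ9→D] = [10, 7]
r3 m[φ9→P] = [2, 2]
r3 m[φ10→G] = [10, 8]
r3 m[φ10→A] = [9, 18]
r3 m[G→φ0] = [9, 9]
r3 m[G→φ1] = [9, 5]
r3 m[G→φ2] = [13, 6]
r3 m[G→φ5] = [10, 7]
r3 m[G→φ10] = [11, 9]
r3 m[B→φ2] = [0, 0]
r3 m[D→φ5] = [0, 0]
r3 m[D→φ9] = [3, 2]
r3 m[P→φ4] = [3, 6]
r3 m[P→φ7] = [4, 4]
r3 m[P→φ9] = [7, 10]
r3 m[A→φ6] = [3, 14]
r3 m[A→φ7] = [5, 10]
r3 m[A→φ10] = [8, 6]
r3 m[H→φ3] = [9, 10]
r3 m[H→φ4] = [7, 9]
r3 m[H→φ6] = [10, 10]
r3 m[H→φ8] = [7, 10]
r3 m[N→φ0] = [3, 4]
r3 m[N→φ8] = [4, 0]
r3 m[M→φ1] = [3, 2]
r3 m[M→φ3] = [4, 4]
r4 m[φ0→G] = [8, 4]
r4 m[φ0→N] = [13, 9]
r4 m[φ1→G] = [7, 6]
r4 m[φ1→M] = [13, 9]
r4 m[φ2→G] = [0, 3]
r4 m[φ2→B] = [9, 13]
r4 m[φ3→H] = [6, 7]
r4 m[φ3→M] = [13, 11]
r4 m[φ4→P] = [11, 11]
r4 m[φ4→H] = [7, 7]
r4 m[φ5→G] = [3, 2]
r4 m[φ5→D] = [13, 9]
r4 m[φ6→A] = [15, 11]
r4 m[φ6→H] = [8, 12]
r4 m[φ7→P] = [8, 13]
r4 m[φ7→A] = [7, 9]
r4 m[φ8→H] = [4, 5]
r4 m[φ8→N] = [13, 11]
r4 m[φ9→D] = [10, 7]
r4 m[φ9→P] = [2, 2]
r4 m[φ10→G] = [10, 8]
r4 m[φ10→A] = [9, 18]
r4 m[G→φ0] = [20, 19]
r4 m[G→φ1] = [21, 17]
r4 m[G→φ2] = [28, 20]
r4 m[G→φ5] = [25, 21]
r4 m[G→φ10] = [18, 15]
r4 m[B→φ2] = [0, 0]
r4 m[D→φ5] = [10, 7]
r4 m[D→φ9] = [13, 9]
r4 m[P→φ4] = [10, 15]
r4 m[P→φ7] = [13, 13]
r4 m[P→φ9] = [19, 24]
r4 m[A→φ6] = [16, 27]
r4 m[A→φ7] = [24, 29]
r4 m[A→φ10] = [22, 20]
r4 m[H→φ3] = [19, 24]
r4 m[H→φ4] = [18, 24]
r4 m[H→φ6] = [17, 19]
r4 m[H→φ8] = [21, 26]
r4 m[N→φ0] = [13, 11]
r4 m[N→φ8] = [13, 9]
r4 m[M→φ1] = [13, 11]
r4 m[M→φ3] = [13, 9]
r5 m[φ0→G] = [15, 11]
r5 m[φ0→N] = [23, 19]
r5 m[φ1→G] = [17, 15]
r5 m[φ1→M] = [25, 21]
r5 m[φ2→G] = [0, 3]
r5 m[φ2→B] = [23, 27]
r5 m[φ3→H] = [11, 16]
r5 m[φ3→M] = [23, 21]
r5 m[φ4→P] = [22, 22]
r5 m[φ4→H] = [14, 14]
r5 m[φ5→G] = [13, 9]
r5 m[φ5→D] = [28, 23]
r5 m[φ6→A] = [22, 18]
r5 m[φ6→H] = [21, 25]
r5 m[φ7→P] = [27, 32]
r5 m[φ7→A] = [16, 18]
r5 m[φ8→H] = [13, 14]
r5 m[φ8→N] = [27, 25]
r5 m[φ9→D] = [24, 19]
r5 m[φ9→P] = [9, 9]
r5 m[φ10→G] = [24, 22]
r5 m[φ10→A] = [15, 24]
r5 m[G→φ0] = [20, 19]
r5 m[G→φ1] = [21, 17]
r5 m[G→φ2] = [28, 20]
r5 m[G→φ5] = [25, 21]
r5 m[G→φ10] = [18, 15]
r5 m[B→φ2] = [0, 0]
r5 m[D→φ5] = [10, 7]
r5 m[D→φ9] = [13, 9]
r5 m[P→φ4] = [10, 15]
r5 m[P→φ7] = [13, 13]
r5 m[P→φ9] = [19, 24]
r5 m[A→φ6] = [16, 27]
r5 m[A→φ7] = [24, 29]
r5 m[A→φ10] = [22, 20]
r5 m[H→φ3] = [19, 24]
r5 m[H→φ4] = [18, 24]
r5 m[H→φ6] = [17, 19]
r5 m[H→φ8] = [21, 26]
r5 m[N→φ0] = [13, 11]
r5 m[N→φ8] = [13, 9]
r5 m[M→φ1] = [13, 11]
r5 m[M→φ3] = [13, 9]
r6 m[φ0→G] = [15, 11]
r6 m[φ0→N] = [23, 19]
r6 m[φ1→G] = [17, 15]
r6 m[φ1→M] = [25, 21]
r6 m[φ2→G] = [0, 3]
r6 m[φ2→B] = [23, 27]
r6 m[φ3→H] = [11, 16]
r6 m[φ3→M] = [23, 21]
r6 m[φ4→P] = [22, 22]
r6 m[φ4→H] = [14, 14]
r6 m[φ5→G] = [13, 9]
r6 m[φ5→D] = [28, 23]
r6 m[φ6→A] = [22, 18]
r6 m[φ6→H] = [21, 25]
r6 m[φ7→P] = [27, 32]
r6 m[φ7→A] = [16, 18]
r6 m[φ8→H] = [13, 14]
r6 m[φ8→N] = [27, 25]
r6 m[φ9→D] = [24, 19]
r6 m[φ9→P] = [9, 9]
r6 m[φ10→G] = [24, 22]
r6 m[φ10→A] = [15, 24]
r6 m[G→φ0] = [54, 49]
r6 m[G→φ1] = [52, 45]
r6 m[G→φ2] = [69, 57]
r6 m[G→φ5] = [56, 51]
r6 m[G→φ10] = [45, 38]
r6 m[B→φ2] = [0, 0]
r6 m[D→φ5] = [24, 19]
r6 m[D→φ9] = [28, 23]
r6 m[P→φ4] = [36, 41]
r6 m[P→φ7] = [31, 31]
r6 m[P→φ9] = [49, 54]
r6 m[A→φ6] = [31, 42]
r6 m[A→φ7] = [37, 42]
r6 m[A→φ10] = [38, 36]
r6 m[H→φ3] = [48, 53]
r6 m[H→φ4] = [45, 55]
r6 m[H→φ6] = [38, 44]
r6 m[H→φ8] = [46, 55]
r6 m[N→φ0] = [27, 25]
r6 m[N→φ8] = [23, 19]
r6 m[M→φ1] = [23, 21]
r6 m[M→φ3] = [25, 21]
r7 m[φ0→G] = [29, 25]
r7 m[φ0→N] = [53, 49]
r7 m[φ1→G] = [27, 25]
r7 m[φ1→M] = [53, 49]
r7 m[φ2→G] = [0, 3]
r7 m[φ2→B] = [60, 64]
r7 m[φ3→H] = [23, 28]
r7 m[φ3→M] = [52, 50]
r7 m[φ4→P] = [49, 49]
r7 m[φ4→H] = [40, 40]
r7 m[φ5→G] = [27, 21]
r7 m[φ5→D] = [59, 53]
r7 m[φ6→A] = [43, 39]
r7 m[φ6→H] = [36, 40]
r7 m[φ7→P] = [40, 45]
r7 m[φ7→A] = [34, 36]
r7 m[φ8→H] = [23, 24]
r7 m[φ8→N] = [52, 50]
r7 m[φ9→D] = [54, 49]
r7 m[φ9→P] = [23, 23]
r7 m[φ10→G] = [40, 38]
r7 m[φ10→A] = [38, 47]
r7 m[G→φ0] = [54, 49]
r7 m[G→φ1] = [52, 45]
r7 m[G→φ2] = [69, 57]
r7 m[G→φ5] = [56, 51]
r7 m[G→φ10] = [45, 38]
r7 m[B→φ2] = [0, 0]
r7 m[D→φ5] = [24, 19]
r7 m[D→φ9] = [28, 23]
r7 m[P→φ4] = [36, 41]
r7 m[P→φ7] = [31, 31]
r7 m[P→φ9] = [49, 54]
r7 m[A→φ6] = [31, 42]
r7 m[A→φ7] = [37, 42]
r7 m[A→φ10] = [38, 36]
r7 m[H→φ3] = [48, 53]
r7 m[H→φ4] = [45, 55]
r7 m[H→φ6] = [38, 44]
r7 m[H→φ8] = [46, 55]
r7 m[N→φ0] = [27, 25]
r7 m[N→φ8] = [23, 19]
r7 m[M→φ1] = [23, 21]
r7 m[M→φ3] = [25, 21]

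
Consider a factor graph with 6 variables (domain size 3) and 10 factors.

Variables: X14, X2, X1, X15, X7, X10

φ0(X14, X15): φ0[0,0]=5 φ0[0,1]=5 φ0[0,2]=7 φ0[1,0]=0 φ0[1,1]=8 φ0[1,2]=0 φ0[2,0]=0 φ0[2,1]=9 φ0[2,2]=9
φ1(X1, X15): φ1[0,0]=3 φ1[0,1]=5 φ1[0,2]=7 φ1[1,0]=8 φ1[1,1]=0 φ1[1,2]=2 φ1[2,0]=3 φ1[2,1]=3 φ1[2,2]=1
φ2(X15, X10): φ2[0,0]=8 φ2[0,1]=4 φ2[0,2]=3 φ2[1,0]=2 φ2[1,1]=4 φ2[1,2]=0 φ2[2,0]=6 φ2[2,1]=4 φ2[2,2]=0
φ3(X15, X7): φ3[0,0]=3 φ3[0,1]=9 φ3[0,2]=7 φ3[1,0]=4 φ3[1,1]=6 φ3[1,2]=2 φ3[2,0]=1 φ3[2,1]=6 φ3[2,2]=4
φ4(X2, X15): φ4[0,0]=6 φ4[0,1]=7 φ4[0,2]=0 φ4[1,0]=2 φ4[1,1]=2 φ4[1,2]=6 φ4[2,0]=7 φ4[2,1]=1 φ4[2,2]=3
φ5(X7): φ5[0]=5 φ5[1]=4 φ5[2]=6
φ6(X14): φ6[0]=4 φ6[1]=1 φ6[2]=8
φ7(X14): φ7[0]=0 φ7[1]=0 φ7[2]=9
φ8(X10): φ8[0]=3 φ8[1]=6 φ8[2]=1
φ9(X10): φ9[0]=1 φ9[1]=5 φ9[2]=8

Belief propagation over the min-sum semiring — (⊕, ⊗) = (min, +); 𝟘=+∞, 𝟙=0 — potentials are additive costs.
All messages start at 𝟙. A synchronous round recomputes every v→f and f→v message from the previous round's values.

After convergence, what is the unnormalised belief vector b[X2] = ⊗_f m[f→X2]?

init: all messages = 𝟙 over 3 values
r1 m[φ0→X14] = [5, 0, 0]
r1 m[φ0→X15] = [0, 5, 0]
r1 m[φ1→X1] = [3, 0, 1]
r1 m[φ1→X15] = [3, 0, 1]
r1 m[φ2→X15] = [3, 0, 0]
r1 m[φ2→X10] = [2, 4, 0]
r1 m[φ3→X15] = [3, 2, 1]
r1 m[φ3→X7] = [1, 6, 2]
r1 m[φ4→X2] = [0, 2, 1]
r1 m[φ4→X15] = [2, 1, 0]
r1 m[φ5→X7] = [5, 4, 6]
r1 m[φ6→X14] = [4, 1, 8]
r1 m[φ7→X14] = [0, 0, 9]
r1 m[φ8→X10] = [3, 6, 1]
r1 m[φ9→X10] = [1, 5, 8]
r1 m[X14→φ0] = [0, 0, 0]
r1 m[X14→φ6] = [0, 0, 0]
r1 m[X14→φ7] = [0, 0, 0]
r1 m[X2→φ4] = [0, 0, 0]
r1 m[X1→φ1] = [0, 0, 0]
r1 m[X15→φ0] = [0, 0, 0]
r1 m[X15→φ1] = [0, 0, 0]
r1 m[X15→φ2] = [0, 0, 0]
r1 m[X15→φ3] = [0, 0, 0]
r1 m[X15→φ4] = [0, 0, 0]
r1 m[X7→φ3] = [0, 0, 0]
r1 m[X7→φ5] = [0, 0, 0]
r1 m[X10→φ2] = [0, 0, 0]
r1 m[X10→φ8] = [0, 0, 0]
r1 m[X10→φ9] = [0, 0, 0]
r2 m[φ0→X14] = [5, 0, 0]
r2 m[φ0→X15] = [0, 5, 0]
r2 m[φ1→X1] = [3, 0, 1]
r2 m[φ1→X15] = [3, 0, 1]
r2 m[φ2→X15] = [3, 0, 0]
r2 m[φ2→X10] = [2, 4, 0]
r2 m[φ3→X15] = [3, 2, 1]
r2 m[φ3→X7] = [1, 6, 2]
r2 m[φ4→X2] = [0, 2, 1]
r2 m[φ4→X15] = [2, 1, 0]
r2 m[φ5→X7] = [5, 4, 6]
r2 m[φ6→X14] = [4, 1, 8]
r2 m[φ7→X14] = [0, 0, 9]
r2 m[φ8→X10] = [3, 6, 1]
r2 m[φ9→X10] = [1, 5, 8]
r2 m[X14→φ0] = [4, 1, 17]
r2 m[X14→φ6] = [5, 0, 9]
r2 m[X14→φ7] = [9, 1, 8]
r2 m[X2→φ4] = [0, 0, 0]
r2 m[X1→φ1] = [0, 0, 0]
r2 m[X15→φ0] = [11, 3, 2]
r2 m[X15→φ1] = [8, 8, 1]
r2 m[X15→φ2] = [8, 8, 2]
r2 m[X15→φ3] = [8, 6, 1]
r2 m[X15→φ4] = [9, 7, 2]
r2 m[X7→φ3] = [5, 4, 6]
r2 m[X7→φ5] = [1, 6, 2]
r2 m[X10→φ2] = [4, 11, 9]
r2 m[X10→φ8] = [3, 9, 8]
r2 m[X10→φ9] = [5, 10, 1]
r3 m[φ0→X14] = [8, 2, 11]
r3 m[φ0→X15] = [1, 9, 1]
r3 m[φ1→X1] = [8, 3, 2]
r3 m[φ1→X15] = [3, 0, 1]
r3 m[φ2→X15] = [12, 6, 9]
r3 m[φ2→X10] = [8, 6, 2]
r3 m[φ3→X15] = [8, 8, 6]
r3 m[φ3→X7] = [2, 7, 5]
r3 m[φ4→X2] = [2, 8, 5]
r3 m[φ4→X15] = [2, 1, 0]
r3 m[φ5→X7] = [5, 4, 6]
r3 m[φ6→X14] = [4, 1, 8]
r3 m[φ7→X14] = [0, 0, 9]
r3 m[φ8→X10] = [3, 6, 1]
r3 m[φ9→X10] = [1, 5, 8]
r3 m[X14→φ0] = [4, 1, 17]
r3 m[X14→φ6] = [5, 0, 9]
r3 m[X14→φ7] = [9, 1, 8]
r3 m[X2→φ4] = [0, 0, 0]
r3 m[X1→φ1] = [0, 0, 0]
r3 m[X15→φ0] = [11, 3, 2]
r3 m[X15→φ1] = [8, 8, 1]
r3 m[X15→φ2] = [8, 8, 2]
r3 m[X15→φ3] = [8, 6, 1]
r3 m[X15→φ4] = [9, 7, 2]
r3 m[X7→φ3] = [5, 4, 6]
r3 m[X7→φ5] = [1, 6, 2]
r3 m[X10→φ2] = [4, 11, 9]
r3 m[X10→φ8] = [3, 9, 8]
r3 m[X10→φ9] = [5, 10, 1]
r4 m[φ0→X14] = [8, 2, 11]
r4 m[φ0→X15] = [1, 9, 1]
r4 m[φ1→X1] = [8, 3, 2]
r4 m[φ1→X15] = [3, 0, 1]
r4 m[φ2→X15] = [12, 6, 9]
r4 m[φ2→X10] = [8, 6, 2]
r4 m[φ3→X15] = [8, 8, 6]
r4 m[φ3→X7] = [2, 7, 5]
r4 m[φ4→X2] = [2, 8, 5]
r4 m[φ4→X15] = [2, 1, 0]
r4 m[φ5→X7] = [5, 4, 6]
r4 m[φ6→X14] = [4, 1, 8]
r4 m[φ7→X14] = [0, 0, 9]
r4 m[φ8→X10] = [3, 6, 1]
r4 m[φ9→X10] = [1, 5, 8]
r4 m[X14→φ0] = [4, 1, 17]
r4 m[X14→φ6] = [8, 2, 20]
r4 m[X14→φ7] = [12, 3, 19]
r4 m[X2→φ4] = [0, 0, 0]
r4 m[X1→φ1] = [0, 0, 0]
r4 m[X15→φ0] = [25, 15, 16]
r4 m[X15→φ1] = [23, 24, 16]
r4 m[X15→φ2] = [14, 18, 8]
r4 m[X15→φ3] = [18, 16, 11]
r4 m[X15→φ4] = [24, 23, 17]
r4 m[X7→φ3] = [5, 4, 6]
r4 m[X7→φ5] = [2, 7, 5]
r4 m[X10→φ2] = [4, 11, 9]
r4 m[X10→φ8] = [9, 11, 10]
r4 m[X10→φ9] = [11, 12, 3]
r5 m[φ0→X14] = [20, 16, 24]
r5 m[φ0→X15] = [1, 9, 1]
r5 m[φ1→X1] = [23, 18, 17]
r5 m[φ1→X15] = [3, 0, 1]
r5 m[φ2→X15] = [12, 6, 9]
r5 m[φ2→X10] = [14, 12, 8]
r5 m[φ3→X15] = [8, 8, 6]
r5 m[φ3→X7] = [12, 17, 15]
r5 m[φ4→X2] = [17, 23, 20]
r5 m[φ4→X15] = [2, 1, 0]
r5 m[φ5→X7] = [5, 4, 6]
r5 m[φ6→X14] = [4, 1, 8]
r5 m[φ7→X14] = [0, 0, 9]
r5 m[φ8→X10] = [3, 6, 1]
r5 m[φ9→X10] = [1, 5, 8]
r5 m[X14→φ0] = [4, 1, 17]
r5 m[X14→φ6] = [8, 2, 20]
r5 m[X14→φ7] = [12, 3, 19]
r5 m[X2→φ4] = [0, 0, 0]
r5 m[X1→φ1] = [0, 0, 0]
r5 m[X15→φ0] = [25, 15, 16]
r5 m[X15→φ1] = [23, 24, 16]
r5 m[X15→φ2] = [14, 18, 8]
r5 m[X15→φ3] = [18, 16, 11]
r5 m[X15→φ4] = [24, 23, 17]
r5 m[X7→φ3] = [5, 4, 6]
r5 m[X7→φ5] = [2, 7, 5]
r5 m[X10→φ2] = [4, 11, 9]
r5 m[X10→φ8] = [9, 11, 10]
r5 m[X10→φ9] = [11, 12, 3]
r6 m[φ0→X14] = [20, 16, 24]
r6 m[φ0→X15] = [1, 9, 1]
r6 m[φ1→X1] = [23, 18, 17]
r6 m[φ1→X15] = [3, 0, 1]
r6 m[φ2→X15] = [12, 6, 9]
r6 m[φ2→X10] = [14, 12, 8]
r6 m[φ3→X15] = [8, 8, 6]
r6 m[φ3→X7] = [12, 17, 15]
r6 m[φ4→X2] = [17, 23, 20]
r6 m[φ4→X15] = [2, 1, 0]
r6 m[φ5→X7] = [5, 4, 6]
r6 m[φ6→X14] = [4, 1, 8]
r6 m[φ7→X14] = [0, 0, 9]
r6 m[φ8→X10] = [3, 6, 1]
r6 m[φ9→X10] = [1, 5, 8]
r6 m[X14→φ0] = [4, 1, 17]
r6 m[X14→φ6] = [20, 16, 33]
r6 m[X14→φ7] = [24, 17, 32]
r6 m[X2→φ4] = [0, 0, 0]
r6 m[X1→φ1] = [0, 0, 0]
r6 m[X15→φ0] = [25, 15, 16]
r6 m[X15→φ1] = [23, 24, 16]
r6 m[X15→φ2] = [14, 18, 8]
r6 m[X15→φ3] = [18, 16, 11]
r6 m[X15→φ4] = [24, 23, 17]
r6 m[X7→φ3] = [5, 4, 6]
r6 m[X7→φ5] = [12, 17, 15]
r6 m[X10→φ2] = [4, 11, 9]
r6 m[X10→φ8] = [15, 17, 16]
r6 m[X10→φ9] = [17, 18, 9]
r7 m[φ0→X14] = [20, 16, 24]
r7 m[φ0→X15] = [1, 9, 1]
r7 m[φ1→X1] = [23, 18, 17]
r7 m[φ1→X15] = [3, 0, 1]
r7 m[φ2→X15] = [12, 6, 9]
r7 m[φ2→X10] = [14, 12, 8]
r7 m[φ3→X15] = [8, 8, 6]
r7 m[φ3→X7] = [12, 17, 15]
r7 m[φ4→X2] = [17, 23, 20]
r7 m[φ4→X15] = [2, 1, 0]
r7 m[φ5→X7] = [5, 4, 6]
r7 m[φ6→X14] = [4, 1, 8]
r7 m[φ7→X14] = [0, 0, 9]
r7 m[φ8→X10] = [3, 6, 1]
r7 m[φ9→X10] = [1, 5, 8]
r7 m[X14→φ0] = [4, 1, 17]
r7 m[X14→φ6] = [20, 16, 33]
r7 m[X14→φ7] = [24, 17, 32]
r7 m[X2→φ4] = [0, 0, 0]
r7 m[X1→φ1] = [0, 0, 0]
r7 m[X15→φ0] = [25, 15, 16]
r7 m[X15→φ1] = [23, 24, 16]
r7 m[X15→φ2] = [14, 18, 8]
r7 m[X15→φ3] = [18, 16, 11]
r7 m[X15→φ4] = [24, 23, 17]
r7 m[X7→φ3] = [5, 4, 6]
r7 m[X7→φ5] = [12, 17, 15]
r7 m[X10→φ2] = [4, 11, 9]
r7 m[X10→φ8] = [15, 17, 16]
r7 m[X10→φ9] = [17, 18, 9]
fixed point reached at round 7
b[X2] = ⊗ incoming = [17, 23, 20]

b[X2] = [17, 23, 20]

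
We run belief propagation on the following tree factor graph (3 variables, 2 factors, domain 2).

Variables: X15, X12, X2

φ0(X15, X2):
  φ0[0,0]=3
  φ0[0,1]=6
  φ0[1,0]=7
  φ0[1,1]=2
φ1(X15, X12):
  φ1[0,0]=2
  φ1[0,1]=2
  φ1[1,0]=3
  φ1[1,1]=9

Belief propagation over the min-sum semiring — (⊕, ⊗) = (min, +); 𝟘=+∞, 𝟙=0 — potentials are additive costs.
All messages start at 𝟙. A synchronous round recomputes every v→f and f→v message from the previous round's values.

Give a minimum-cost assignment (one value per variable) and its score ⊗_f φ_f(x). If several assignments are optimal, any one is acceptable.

assignment: (X15=0, X12=0, X2=0); score = 5

init: all messages = 𝟙 over 2 values
r1 m[φ0→X15] = [3, 2]
r1 m[φ0→X2] = [3, 2]
r1 m[φ1→X15] = [2, 3]
r1 m[φ1→X12] = [2, 2]
r1 m[X15→φ0] = [0, 0]
r1 m[X15→φ1] = [0, 0]
r1 m[X12→φ1] = [0, 0]
r1 m[X2→φ0] = [0, 0]
r2 m[φ0→X15] = [3, 2]
r2 m[φ0→X2] = [3, 2]
r2 m[φ1→X15] = [2, 3]
r2 m[φ1→X12] = [2, 2]
r2 m[X15→φ0] = [2, 3]
r2 m[X15→φ1] = [3, 2]
r2 m[X12→φ1] = [0, 0]
r2 m[X2→φ0] = [0, 0]
r3 m[φ0→X15] = [3, 2]
r3 m[φ0→X2] = [5, 5]
r3 m[φ1→X15] = [2, 3]
r3 m[φ1→X12] = [5, 5]
r3 m[X15→φ0] = [2, 3]
r3 m[X15→φ1] = [3, 2]
r3 m[X12→φ1] = [0, 0]
r3 m[X2→φ0] = [0, 0]
r4 m[φ0→X15] = [3, 2]
r4 m[φ0→X2] = [5, 5]
r4 m[φ1→X15] = [2, 3]
r4 m[φ1→X12] = [5, 5]
r4 m[X15→φ0] = [2, 3]
r4 m[X15→φ1] = [3, 2]
r4 m[X12→φ1] = [0, 0]
r4 m[X2→φ0] = [0, 0]
fixed point reached at round 4
traceback from X15: (X15=0, X12=0, X2=0), score=5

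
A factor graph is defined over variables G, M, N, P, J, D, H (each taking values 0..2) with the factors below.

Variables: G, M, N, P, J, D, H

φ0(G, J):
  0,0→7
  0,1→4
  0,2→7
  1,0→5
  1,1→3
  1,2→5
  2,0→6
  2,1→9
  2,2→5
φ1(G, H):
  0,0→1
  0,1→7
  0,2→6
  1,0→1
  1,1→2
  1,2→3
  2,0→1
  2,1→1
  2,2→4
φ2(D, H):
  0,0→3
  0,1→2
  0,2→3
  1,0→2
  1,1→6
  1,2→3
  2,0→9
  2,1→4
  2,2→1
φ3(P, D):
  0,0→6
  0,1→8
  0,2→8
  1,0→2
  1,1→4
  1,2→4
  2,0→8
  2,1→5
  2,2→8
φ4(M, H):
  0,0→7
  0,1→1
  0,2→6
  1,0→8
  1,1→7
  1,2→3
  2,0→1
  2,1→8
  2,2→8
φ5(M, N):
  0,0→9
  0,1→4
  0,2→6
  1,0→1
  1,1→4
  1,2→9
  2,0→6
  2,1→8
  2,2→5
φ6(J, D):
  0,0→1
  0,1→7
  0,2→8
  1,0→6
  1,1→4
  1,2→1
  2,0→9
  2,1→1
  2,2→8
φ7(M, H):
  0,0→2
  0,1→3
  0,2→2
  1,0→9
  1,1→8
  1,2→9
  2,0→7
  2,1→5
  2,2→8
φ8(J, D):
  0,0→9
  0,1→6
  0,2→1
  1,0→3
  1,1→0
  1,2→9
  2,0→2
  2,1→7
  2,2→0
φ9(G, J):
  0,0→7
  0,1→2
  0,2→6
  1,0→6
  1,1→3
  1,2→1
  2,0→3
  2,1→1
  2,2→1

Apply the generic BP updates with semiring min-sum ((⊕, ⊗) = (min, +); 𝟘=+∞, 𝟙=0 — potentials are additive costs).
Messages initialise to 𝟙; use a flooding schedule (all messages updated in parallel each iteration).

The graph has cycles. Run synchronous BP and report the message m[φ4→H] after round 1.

message @ round 1 = [1, 1, 3]

init: all messages = 𝟙 over 3 values
r1 m[φ0→G] = [4, 3, 5]
r1 m[φ0→J] = [5, 3, 5]
r1 m[φ1→G] = [1, 1, 1]
r1 m[φ1→H] = [1, 1, 3]
r1 m[φ2→D] = [2, 2, 1]
r1 m[φ2→H] = [2, 2, 1]
r1 m[φ3→P] = [6, 2, 5]
r1 m[φ3→D] = [2, 4, 4]
r1 m[φ4→M] = [1, 3, 1]
r1 m[φ4→H] = [1, 1, 3]
r1 m[φ5→M] = [4, 1, 5]
r1 m[φ5→N] = [1, 4, 5]
r1 m[φ6→J] = [1, 1, 1]
r1 m[φ6→D] = [1, 1, 1]
r1 m[φ7→M] = [2, 8, 5]
r1 m[φ7→H] = [2, 3, 2]
r1 m[φ8→J] = [1, 0, 0]
r1 m[φ8→D] = [2, 0, 0]
r1 m[φ9→G] = [2, 1, 1]
r1 m[φ9→J] = [3, 1, 1]
r1 m[G→φ0] = [0, 0, 0]
r1 m[G→φ1] = [0, 0, 0]
r1 m[G→φ9] = [0, 0, 0]
r1 m[M→φ4] = [0, 0, 0]
r1 m[M→φ5] = [0, 0, 0]
r1 m[M→φ7] = [0, 0, 0]
r1 m[N→φ5] = [0, 0, 0]
r1 m[P→φ3] = [0, 0, 0]
r1 m[J→φ0] = [0, 0, 0]
r1 m[J→φ6] = [0, 0, 0]
r1 m[J→φ8] = [0, 0, 0]
r1 m[J→φ9] = [0, 0, 0]
r1 m[D→φ2] = [0, 0, 0]
r1 m[D→φ3] = [0, 0, 0]
r1 m[D→φ6] = [0, 0, 0]
r1 m[D→φ8] = [0, 0, 0]
r1 m[H→φ1] = [0, 0, 0]
r1 m[H→φ2] = [0, 0, 0]
r1 m[H→φ4] = [0, 0, 0]
r1 m[H→φ7] = [0, 0, 0]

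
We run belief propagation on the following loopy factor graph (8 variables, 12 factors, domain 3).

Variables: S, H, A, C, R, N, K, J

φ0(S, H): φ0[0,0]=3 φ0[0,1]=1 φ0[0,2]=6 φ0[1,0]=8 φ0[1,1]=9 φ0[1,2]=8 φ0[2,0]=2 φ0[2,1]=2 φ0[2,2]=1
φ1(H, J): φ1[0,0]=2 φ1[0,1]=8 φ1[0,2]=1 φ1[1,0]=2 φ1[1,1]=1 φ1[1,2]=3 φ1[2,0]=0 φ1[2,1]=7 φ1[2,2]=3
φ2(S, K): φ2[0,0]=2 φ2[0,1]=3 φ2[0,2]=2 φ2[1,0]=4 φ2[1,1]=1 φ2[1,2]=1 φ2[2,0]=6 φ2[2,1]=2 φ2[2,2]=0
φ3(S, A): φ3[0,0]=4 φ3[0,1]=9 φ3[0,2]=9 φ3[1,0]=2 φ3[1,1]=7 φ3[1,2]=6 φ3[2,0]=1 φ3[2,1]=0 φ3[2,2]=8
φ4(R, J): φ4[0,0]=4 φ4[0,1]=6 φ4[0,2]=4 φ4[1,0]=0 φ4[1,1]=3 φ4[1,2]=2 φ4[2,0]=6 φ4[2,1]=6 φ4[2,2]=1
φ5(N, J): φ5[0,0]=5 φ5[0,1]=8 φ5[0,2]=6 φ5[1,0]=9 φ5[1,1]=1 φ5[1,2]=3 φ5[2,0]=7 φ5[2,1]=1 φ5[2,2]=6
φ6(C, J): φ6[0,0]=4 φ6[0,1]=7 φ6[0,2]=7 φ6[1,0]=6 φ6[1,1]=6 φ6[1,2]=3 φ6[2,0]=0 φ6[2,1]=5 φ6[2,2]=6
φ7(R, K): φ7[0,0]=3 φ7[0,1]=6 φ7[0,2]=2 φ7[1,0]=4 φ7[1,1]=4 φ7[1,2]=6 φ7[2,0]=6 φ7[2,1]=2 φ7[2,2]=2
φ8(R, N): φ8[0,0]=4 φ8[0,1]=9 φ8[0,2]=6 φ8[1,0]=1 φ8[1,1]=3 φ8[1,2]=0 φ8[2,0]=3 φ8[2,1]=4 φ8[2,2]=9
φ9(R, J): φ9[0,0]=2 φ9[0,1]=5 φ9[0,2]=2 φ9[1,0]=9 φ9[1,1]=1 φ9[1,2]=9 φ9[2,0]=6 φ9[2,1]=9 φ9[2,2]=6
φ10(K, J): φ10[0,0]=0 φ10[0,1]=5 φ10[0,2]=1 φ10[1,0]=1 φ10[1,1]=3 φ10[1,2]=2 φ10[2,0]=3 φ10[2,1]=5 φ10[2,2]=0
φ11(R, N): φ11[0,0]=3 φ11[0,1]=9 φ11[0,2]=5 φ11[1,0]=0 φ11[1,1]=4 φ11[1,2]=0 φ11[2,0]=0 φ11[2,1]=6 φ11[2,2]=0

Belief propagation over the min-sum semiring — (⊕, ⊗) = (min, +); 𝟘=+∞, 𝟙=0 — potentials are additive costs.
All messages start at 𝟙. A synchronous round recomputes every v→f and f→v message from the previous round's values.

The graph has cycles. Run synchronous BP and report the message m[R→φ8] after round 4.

message @ round 4 = [26, 28, 24]

init: all messages = 𝟙 over 3 values
r1 m[φ0→S] = [1, 8, 1]
r1 m[φ0→H] = [2, 1, 1]
r1 m[φ1→H] = [1, 1, 0]
r1 m[φ1→J] = [0, 1, 1]
r1 m[φ2→S] = [2, 1, 0]
r1 m[φ2→K] = [2, 1, 0]
r1 m[φ3→S] = [4, 2, 0]
r1 m[φ3→A] = [1, 0, 6]
r1 m[φ4→R] = [4, 0, 1]
r1 m[φ4→J] = [0, 3, 1]
r1 m[φ5→N] = [5, 1, 1]
r1 m[φ5→J] = [5, 1, 3]
r1 m[φ6→C] = [4, 3, 0]
r1 m[φ6→J] = [0, 5, 3]
r1 m[φ7→R] = [2, 4, 2]
r1 m[φ7→K] = [3, 2, 2]
r1 m[φ8→R] = [4, 0, 3]
r1 m[φ8→N] = [1, 3, 0]
r1 m[φ9→R] = [2, 1, 6]
r1 m[φ9→J] = [2, 1, 2]
r1 m[φ10→K] = [0, 1, 0]
r1 m[φ10→J] = [0, 3, 0]
r1 m[φ11→R] = [3, 0, 0]
r1 m[φ11→N] = [0, 4, 0]
r1 m[S→φ0] = [0, 0, 0]
r1 m[S→φ2] = [0, 0, 0]
r1 m[S→φ3] = [0, 0, 0]
r1 m[H→φ0] = [0, 0, 0]
r1 m[H→φ1] = [0, 0, 0]
r1 m[A→φ3] = [0, 0, 0]
r1 m[C→φ6] = [0, 0, 0]
r1 m[R→φ4] = [0, 0, 0]
r1 m[R→φ7] = [0, 0, 0]
r1 m[R→φ8] = [0, 0, 0]
r1 m[R→φ9] = [0, 0, 0]
r1 m[R→φ11] = [0, 0, 0]
r1 m[N→φ5] = [0, 0, 0]
r1 m[N→φ8] = [0, 0, 0]
r1 m[N→φ11] = [0, 0, 0]
r1 m[K→φ2] = [0, 0, 0]
r1 m[K→φ7] = [0, 0, 0]
r1 m[K→φ10] = [0, 0, 0]
r1 m[J→φ1] = [0, 0, 0]
r1 m[J→φ4] = [0, 0, 0]
r1 m[J→φ5] = [0, 0, 0]
r1 m[J→φ6] = [0, 0, 0]
r1 m[J→φ9] = [0, 0, 0]
r1 m[J→φ10] = [0, 0, 0]
r2 m[φ0→S] = [1, 8, 1]
r2 m[φ0→H] = [2, 1, 1]
r2 m[φ1→H] = [1, 1, 0]
r2 m[φ1→J] = [0, 1, 1]
r2 m[φ2→S] = [2, 1, 0]
r2 m[φ2→K] = [2, 1, 0]
r2 m[φ3→S] = [4, 2, 0]
r2 m[φ3→A] = [1, 0, 6]
r2 m[φ4→R] = [4, 0, 1]
r2 m[φ4→J] = [0, 3, 1]
r2 m[φ5→N] = [5, 1, 1]
r2 m[φ5→J] = [5, 1, 3]
r2 m[φ6→C] = [4, 3, 0]
r2 m[φ6→J] = [0, 5, 3]
r2 m[φ7→R] = [2, 4, 2]
r2 m[φ7→K] = [3, 2, 2]
r2 m[φ8→R] = [4, 0, 3]
r2 m[φ8→N] = [1, 3, 0]
r2 m[φ9→R] = [2, 1, 6]
r2 m[φ9→J] = [2, 1, 2]
r2 m[φ10→K] = [0, 1, 0]
r2 m[φ10→J] = [0, 3, 0]
r2 m[φ11→R] = [3, 0, 0]
r2 m[φ11→N] = [0, 4, 0]
r2 m[S→φ0] = [6, 3, 0]
r2 m[S→φ2] = [5, 10, 1]
r2 m[S→φ3] = [3, 9, 1]
r2 m[H→φ0] = [1, 1, 0]
r2 m[H→φ1] = [2, 1, 1]
r2 m[A→φ3] = [0, 0, 0]
r2 m[C→φ6] = [0, 0, 0]
r2 m[R→φ4] = [11, 5, 11]
r2 m[R→φ7] = [13, 1, 10]
r2 m[R→φ8] = [11, 5, 9]
r2 m[R→φ9] = [13, 4, 6]
r2 m[R→φ11] = [12, 5, 12]
r2 m[N→φ5] = [1, 7, 0]
r2 m[N→φ8] = [5, 5, 1]
r2 m[N→φ11] = [6, 4, 1]
r2 m[K→φ2] = [3, 3, 2]
r2 m[K→φ7] = [2, 2, 0]
r2 m[K→φ10] = [5, 3, 2]
r2 m[J→φ1] = [7, 13, 9]
r2 m[J→φ4] = [7, 11, 9]
r2 m[J→φ5] = [2, 13, 7]
r2 m[J→φ6] = [7, 9, 7]
r2 m[J→φ9] = [5, 13, 8]
r2 m[J→φ10] = [7, 11, 10]
r3 m[φ0→S] = [2, 8, 1]
r3 m[φ0→H] = [2, 2, 1]
r3 m[φ1→H] = [9, 9, 7]
r3 m[φ1→J] = [1, 2, 3]
r3 m[φ2→S] = [4, 3, 2]
r3 m[φ2→K] = [7, 3, 1]
r3 m[φ3→S] = [4, 2, 0]
r3 m[φ3→A] = [2, 1, 9]
r3 m[φ4→R] = [11, 7, 10]
r3 m[φ4→J] = [5, 8, 7]
r3 m[φ5→N] = [7, 10, 9]
r3 m[φ5→J] = [6, 1, 6]
r3 m[φ6→C] = [11, 10, 7]
r3 m[φ6→J] = [0, 5, 3]
r3 m[φ7→R] = [2, 6, 2]
r3 m[φ7→K] = [5, 5, 7]
r3 m[φ8→R] = [7, 1, 8]
r3 m[φ8→N] = [6, 8, 5]
r3 m[φ9→R] = [7, 14, 11]
r3 m[φ9→J] = [12, 5, 12]
r3 m[φ10→K] = [7, 8, 10]
r3 m[φ10→J] = [4, 6, 2]
r3 m[φ11→R] = [6, 1, 1]
r3 m[φ11→N] = [5, 9, 5]
r3 m[S→φ0] = [6, 3, 0]
r3 m[S→φ2] = [5, 10, 1]
r3 m[S→φ3] = [3, 9, 1]
r3 m[H→φ0] = [1, 1, 0]
r3 m[H→φ1] = [2, 1, 1]
r3 m[A→φ3] = [0, 0, 0]
r3 m[C→φ6] = [0, 0, 0]
r3 m[R→φ4] = [11, 5, 11]
r3 m[R→φ7] = [13, 1, 10]
r3 m[R→φ8] = [11, 5, 9]
r3 m[R→φ9] = [13, 4, 6]
r3 m[R→φ11] = [12, 5, 12]
r3 m[N→φ5] = [1, 7, 0]
r3 m[N→φ8] = [5, 5, 1]
r3 m[N→φ11] = [6, 4, 1]
r3 m[K→φ2] = [3, 3, 2]
r3 m[K→φ7] = [2, 2, 0]
r3 m[K→φ10] = [5, 3, 2]
r3 m[J→φ1] = [7, 13, 9]
r3 m[J→φ4] = [7, 11, 9]
r3 m[J→φ5] = [2, 13, 7]
r3 m[J→φ6] = [7, 9, 7]
r3 m[J→φ9] = [5, 13, 8]
r3 m[J→φ10] = [7, 11, 10]
r4 m[φ0→S] = [2, 8, 1]
r4 m[φ0→H] = [2, 2, 1]
r4 m[φ1→H] = [9, 9, 7]
r4 m[φ1→J] = [1, 2, 3]
r4 m[φ2→S] = [4, 3, 2]
r4 m[φ2→K] = [7, 3, 1]
r4 m[φ3→S] = [4, 2, 0]
r4 m[φ3→A] = [2, 1, 9]
r4 m[φ4→R] = [11, 7, 10]
r4 m[φ4→J] = [5, 8, 7]
r4 m[φ5→N] = [7, 10, 9]
r4 m[φ5→J] = [6, 1, 6]
r4 m[φ6→C] = [11, 10, 7]
r4 m[φ6→J] = [0, 5, 3]
r4 m[φ7→R] = [2, 6, 2]
r4 m[φ7→K] = [5, 5, 7]
r4 m[φ8→R] = [7, 1, 8]
r4 m[φ8→N] = [6, 8, 5]
r4 m[φ9→R] = [7, 14, 11]
r4 m[φ9→J] = [12, 5, 12]
r4 m[φ10→K] = [7, 8, 10]
r4 m[φ10→J] = [4, 6, 2]
r4 m[φ11→R] = [6, 1, 1]
r4 m[φ11→N] = [5, 9, 5]
r4 m[S→φ0] = [8, 5, 2]
r4 m[S→φ2] = [6, 10, 1]
r4 m[S→φ3] = [6, 11, 3]
r4 m[H→φ0] = [9, 9, 7]
r4 m[H→φ1] = [2, 2, 1]
r4 m[A→φ3] = [0, 0, 0]
r4 m[C→φ6] = [0, 0, 0]
r4 m[R→φ4] = [22, 22, 22]
r4 m[R→φ7] = [31, 23, 30]
r4 m[R→φ8] = [26, 28, 24]
r4 m[R→φ9] = [26, 15, 21]
r4 m[R→φ11] = [27, 28, 31]
r4 m[N→φ5] = [11, 17, 10]
r4 m[N→φ8] = [12, 19, 14]
r4 m[N→φ11] = [13, 18, 14]
r4 m[K→φ2] = [12, 13, 17]
r4 m[K→φ7] = [14, 11, 11]
r4 m[K→φ10] = [12, 8, 8]
r4 m[J→φ1] = [27, 25, 30]
r4 m[J→φ4] = [23, 19, 26]
r4 m[J→φ5] = [22, 26, 27]
r4 m[J→φ6] = [28, 22, 30]
r4 m[J→φ9] = [16, 22, 21]
r4 m[J→φ10] = [24, 21, 31]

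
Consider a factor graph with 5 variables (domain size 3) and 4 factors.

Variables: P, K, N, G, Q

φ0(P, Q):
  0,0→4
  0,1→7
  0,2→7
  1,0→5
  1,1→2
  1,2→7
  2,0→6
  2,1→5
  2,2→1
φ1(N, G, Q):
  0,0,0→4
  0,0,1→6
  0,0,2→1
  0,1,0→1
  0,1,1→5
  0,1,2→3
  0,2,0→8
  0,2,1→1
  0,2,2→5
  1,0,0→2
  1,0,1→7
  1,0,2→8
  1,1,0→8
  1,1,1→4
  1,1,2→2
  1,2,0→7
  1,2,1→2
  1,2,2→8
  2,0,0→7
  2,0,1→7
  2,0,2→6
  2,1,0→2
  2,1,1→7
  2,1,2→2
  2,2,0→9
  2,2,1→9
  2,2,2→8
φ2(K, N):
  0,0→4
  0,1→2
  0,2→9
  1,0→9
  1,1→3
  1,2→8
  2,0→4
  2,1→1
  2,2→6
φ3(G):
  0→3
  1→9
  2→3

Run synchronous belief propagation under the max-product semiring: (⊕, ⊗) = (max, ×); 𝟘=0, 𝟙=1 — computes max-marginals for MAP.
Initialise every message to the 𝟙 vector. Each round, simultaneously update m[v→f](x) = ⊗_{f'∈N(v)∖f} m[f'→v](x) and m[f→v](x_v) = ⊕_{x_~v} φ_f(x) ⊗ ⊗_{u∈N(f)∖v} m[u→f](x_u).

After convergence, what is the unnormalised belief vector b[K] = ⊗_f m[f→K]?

b[K] = [3969, 3528, 2646]

init: all messages = 𝟙 over 3 values
r1 m[φ0→P] = [7, 7, 6]
r1 m[φ0→Q] = [6, 7, 7]
r1 m[φ1→N] = [8, 8, 9]
r1 m[φ1→G] = [8, 8, 9]
r1 m[φ1→Q] = [9, 9, 8]
r1 m[φ2→K] = [9, 9, 6]
r1 m[φ2→N] = [9, 3, 9]
r1 m[φ3→G] = [3, 9, 3]
r1 m[P→φ0] = [1, 1, 1]
r1 m[K→φ2] = [1, 1, 1]
r1 m[N→φ1] = [1, 1, 1]
r1 m[N→φ2] = [1, 1, 1]
r1 m[G→φ1] = [1, 1, 1]
r1 m[G→φ3] = [1, 1, 1]
r1 m[Q→φ0] = [1, 1, 1]
r1 m[Q→φ1] = [1, 1, 1]
r2 m[φ0→P] = [7, 7, 6]
r2 m[φ0→Q] = [6, 7, 7]
r2 m[φ1→N] = [8, 8, 9]
r2 m[φ1→G] = [8, 8, 9]
r2 m[φ1→Q] = [9, 9, 8]
r2 m[φ2→K] = [9, 9, 6]
r2 m[φ2→N] = [9, 3, 9]
r2 m[φ3→G] = [3, 9, 3]
r2 m[P→φ0] = [1, 1, 1]
r2 m[K→φ2] = [1, 1, 1]
r2 m[N→φ1] = [9, 3, 9]
r2 m[N→φ2] = [8, 8, 9]
r2 m[G→φ1] = [3, 9, 3]
r2 m[G→φ3] = [8, 8, 9]
r2 m[Q→φ0] = [9, 9, 8]
r2 m[Q→φ1] = [6, 7, 7]
r3 m[φ0→P] = [63, 56, 54]
r3 m[φ0→Q] = [6, 7, 7]
r3 m[φ1→N] = [315, 432, 441]
r3 m[φ1→G] = [441, 441, 567]
r3 m[φ1→Q] = [243, 567, 243]
r3 m[φ2→K] = [81, 72, 54]
r3 m[φ2→N] = [9, 3, 9]
r3 m[φ3→G] = [3, 9, 3]
r3 m[P→φ0] = [1, 1, 1]
r3 m[K→φ2] = [1, 1, 1]
r3 m[N→φ1] = [9, 3, 9]
r3 m[N→φ2] = [8, 8, 9]
r3 m[G→φ1] = [3, 9, 3]
r3 m[G→φ3] = [8, 8, 9]
r3 m[Q→φ0] = [9, 9, 8]
r3 m[Q→φ1] = [6, 7, 7]
r4 m[φ0→P] = [63, 56, 54]
r4 m[φ0→Q] = [6, 7, 7]
r4 m[φ1→N] = [315, 432, 441]
r4 m[φ1→G] = [441, 441, 567]
r4 m[φ1→Q] = [243, 567, 243]
r4 m[φ2→K] = [81, 72, 54]
r4 m[φ2→N] = [9, 3, 9]
r4 m[φ3→G] = [3, 9, 3]
r4 m[P→φ0] = [1, 1, 1]
r4 m[K→φ2] = [1, 1, 1]
r4 m[N→φ1] = [9, 3, 9]
r4 m[N→φ2] = [315, 432, 441]
r4 m[G→φ1] = [3, 9, 3]
r4 m[G→φ3] = [441, 441, 567]
r4 m[Q→φ0] = [243, 567, 243]
r4 m[Q→φ1] = [6, 7, 7]
r5 m[φ0→P] = [3969, 1701, 2835]
r5 m[φ0→Q] = [6, 7, 7]
r5 m[φ1→N] = [315, 432, 441]
r5 m[φ1→G] = [441, 441, 567]
r5 m[φ1→Q] = [243, 567, 243]
r5 m[φ2→K] = [3969, 3528, 2646]
r5 m[φ2→N] = [9, 3, 9]
r5 m[φ3→G] = [3, 9, 3]
r5 m[P→φ0] = [1, 1, 1]
r5 m[K→φ2] = [1, 1, 1]
r5 m[N→φ1] = [9, 3, 9]
r5 m[N→φ2] = [315, 432, 441]
r5 m[G→φ1] = [3, 9, 3]
r5 m[G→φ3] = [441, 441, 567]
r5 m[Q→φ0] = [243, 567, 243]
r5 m[Q→φ1] = [6, 7, 7]
r6 m[φ0→P] = [3969, 1701, 2835]
r6 m[φ0→Q] = [6, 7, 7]
r6 m[φ1→N] = [315, 432, 441]
r6 m[φ1→G] = [441, 441, 567]
r6 m[φ1→Q] = [243, 567, 243]
r6 m[φ2→K] = [3969, 3528, 2646]
r6 m[φ2→N] = [9, 3, 9]
r6 m[φ3→G] = [3, 9, 3]
r6 m[P→φ0] = [1, 1, 1]
r6 m[K→φ2] = [1, 1, 1]
r6 m[N→φ1] = [9, 3, 9]
r6 m[N→φ2] = [315, 432, 441]
r6 m[G→φ1] = [3, 9, 3]
r6 m[G→φ3] = [441, 441, 567]
r6 m[Q→φ0] = [243, 567, 243]
r6 m[Q→φ1] = [6, 7, 7]
fixed point reached at round 6
b[K] = ⊗ incoming = [3969, 3528, 2646]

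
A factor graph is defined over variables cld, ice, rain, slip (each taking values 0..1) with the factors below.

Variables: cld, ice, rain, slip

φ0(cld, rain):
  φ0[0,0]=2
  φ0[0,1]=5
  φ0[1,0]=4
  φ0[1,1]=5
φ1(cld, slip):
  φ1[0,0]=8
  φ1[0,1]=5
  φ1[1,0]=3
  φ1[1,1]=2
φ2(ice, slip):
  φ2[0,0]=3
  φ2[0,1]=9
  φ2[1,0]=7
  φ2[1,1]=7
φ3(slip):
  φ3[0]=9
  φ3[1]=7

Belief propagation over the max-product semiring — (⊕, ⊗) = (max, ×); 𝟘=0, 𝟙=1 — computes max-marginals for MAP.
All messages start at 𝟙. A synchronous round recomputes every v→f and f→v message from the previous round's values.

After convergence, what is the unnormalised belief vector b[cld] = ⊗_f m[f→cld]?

b[cld] = [2520, 945]

init: all messages = 𝟙 over 2 values
r1 m[φ0→cld] = [5, 5]
r1 m[φ0→rain] = [4, 5]
r1 m[φ1→cld] = [8, 3]
r1 m[φ1→slip] = [8, 5]
r1 m[φ2→ice] = [9, 7]
r1 m[φ2→slip] = [7, 9]
r1 m[φ3→slip] = [9, 7]
r1 m[cld→φ0] = [1, 1]
r1 m[cld→φ1] = [1, 1]
r1 m[ice→φ2] = [1, 1]
r1 m[rain→φ0] = [1, 1]
r1 m[slip→φ1] = [1, 1]
r1 m[slip→φ2] = [1, 1]
r1 m[slip→φ3] = [1, 1]
r2 m[φ0→cld] = [5, 5]
r2 m[φ0→rain] = [4, 5]
r2 m[φ1→cld] = [8, 3]
r2 m[φ1→slip] = [8, 5]
r2 m[φ2→ice] = [9, 7]
r2 m[φ2→slip] = [7, 9]
r2 m[φ3→slip] = [9, 7]
r2 m[cld→φ0] = [8, 3]
r2 m[cld→φ1] = [5, 5]
r2 m[ice→φ2] = [1, 1]
r2 m[rain→φ0] = [1, 1]
r2 m[slip→φ1] = [63, 63]
r2 m[slip→φ2] = [72, 35]
r2 m[slip→φ3] = [56, 45]
r3 m[φ0→cld] = [5, 5]
r3 m[φ0→rain] = [16, 40]
r3 m[φ1→cld] = [504, 189]
r3 m[φ1→slip] = [40, 25]
r3 m[φ2→ice] = [315, 504]
r3 m[φ2→slip] = [7, 9]
r3 m[φ3→slip] = [9, 7]
r3 m[cld→φ0] = [8, 3]
r3 m[cld→φ1] = [5, 5]
r3 m[ice→φ2] = [1, 1]
r3 m[rain→φ0] = [1, 1]
r3 m[slip→φ1] = [63, 63]
r3 m[slip→φ2] = [72, 35]
r3 m[slip→φ3] = [56, 45]
r4 m[φ0→cld] = [5, 5]
r4 m[φ0→rain] = [16, 40]
r4 m[φ1→cld] = [504, 189]
r4 m[φ1→slip] = [40, 25]
r4 m[φ2→ice] = [315, 504]
r4 m[φ2→slip] = [7, 9]
r4 m[φ3→slip] = [9, 7]
r4 m[cld→φ0] = [504, 189]
r4 m[cld→φ1] = [5, 5]
r4 m[ice→φ2] = [1, 1]
r4 m[rain→φ0] = [1, 1]
r4 m[slip→φ1] = [63, 63]
r4 m[slip→φ2] = [360, 175]
r4 m[slip→φ3] = [280, 225]
r5 m[φ0→cld] = [5, 5]
r5 m[φ0→rain] = [1008, 2520]
r5 m[φ1→cld] = [504, 189]
r5 m[φ1→slip] = [40, 25]
r5 m[φ2→ice] = [1575, 2520]
r5 m[φ2→slip] = [7, 9]
r5 m[φ3→slip] = [9, 7]
r5 m[cld→φ0] = [504, 189]
r5 m[cld→φ1] = [5, 5]
r5 m[ice→φ2] = [1, 1]
r5 m[rain→φ0] = [1, 1]
r5 m[slip→φ1] = [63, 63]
r5 m[slip→φ2] = [360, 175]
r5 m[slip→φ3] = [280, 225]
r6 m[φ0→cld] = [5, 5]
r6 m[φ0→rain] = [1008, 2520]
r6 m[φ1→cld] = [504, 189]
r6 m[φ1→slip] = [40, 25]
r6 m[φ2→ice] = [1575, 2520]
r6 m[φ2→slip] = [7, 9]
r6 m[φ3→slip] = [9, 7]
r6 m[cld→φ0] = [504, 189]
r6 m[cld→φ1] = [5, 5]
r6 m[ice→φ2] = [1, 1]
r6 m[rain→φ0] = [1, 1]
r6 m[slip→φ1] = [63, 63]
r6 m[slip→φ2] = [360, 175]
r6 m[slip→φ3] = [280, 225]
fixed point reached at round 6
b[cld] = ⊗ incoming = [2520, 945]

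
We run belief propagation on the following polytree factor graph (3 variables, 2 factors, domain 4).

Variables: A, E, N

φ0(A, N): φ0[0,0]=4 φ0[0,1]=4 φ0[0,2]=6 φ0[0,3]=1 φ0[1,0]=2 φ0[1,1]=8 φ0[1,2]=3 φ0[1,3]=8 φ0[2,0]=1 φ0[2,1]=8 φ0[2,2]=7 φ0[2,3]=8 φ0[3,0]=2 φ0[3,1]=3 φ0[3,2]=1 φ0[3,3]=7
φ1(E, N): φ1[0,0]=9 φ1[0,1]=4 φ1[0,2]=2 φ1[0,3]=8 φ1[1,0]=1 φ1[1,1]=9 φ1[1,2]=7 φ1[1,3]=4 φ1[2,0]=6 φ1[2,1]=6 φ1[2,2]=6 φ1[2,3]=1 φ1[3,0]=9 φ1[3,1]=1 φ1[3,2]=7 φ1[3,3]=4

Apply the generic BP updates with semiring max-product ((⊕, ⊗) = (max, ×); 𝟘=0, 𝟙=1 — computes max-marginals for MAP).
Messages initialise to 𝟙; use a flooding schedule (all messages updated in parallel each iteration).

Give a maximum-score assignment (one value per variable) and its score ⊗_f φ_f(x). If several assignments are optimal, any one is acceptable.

init: all messages = 𝟙 over 4 values
r1 m[φ0→A] = [6, 8, 8, 7]
r1 m[φ0→N] = [4, 8, 7, 8]
r1 m[φ1→E] = [9, 9, 6, 9]
r1 m[φ1→N] = [9, 9, 7, 8]
r1 m[A→φ0] = [1, 1, 1, 1]
r1 m[E→φ1] = [1, 1, 1, 1]
r1 m[N→φ0] = [1, 1, 1, 1]
r1 m[N→φ1] = [1, 1, 1, 1]
r2 m[φ0→A] = [6, 8, 8, 7]
r2 m[φ0→N] = [4, 8, 7, 8]
r2 m[φ1→E] = [9, 9, 6, 9]
r2 m[φ1→N] = [9, 9, 7, 8]
r2 m[A→φ0] = [1, 1, 1, 1]
r2 m[E→φ1] = [1, 1, 1, 1]
r2 m[N→φ0] = [9, 9, 7, 8]
r2 m[N→φ1] = [4, 8, 7, 8]
r3 m[φ0→A] = [42, 72, 72, 56]
r3 m[φ0→N] = [4, 8, 7, 8]
r3 m[φ1→E] = [64, 72, 48, 49]
r3 m[φ1→N] = [9, 9, 7, 8]
r3 m[A→φ0] = [1, 1, 1, 1]
r3 m[E→φ1] = [1, 1, 1, 1]
r3 m[N→φ0] = [9, 9, 7, 8]
r3 m[N→φ1] = [4, 8, 7, 8]
r4 m[φ0→A] = [42, 72, 72, 56]
r4 m[φ0→N] = [4, 8, 7, 8]
r4 m[φ1→E] = [64, 72, 48, 49]
r4 m[φ1→N] = [9, 9, 7, 8]
r4 m[A→φ0] = [1, 1, 1, 1]
r4 m[E→φ1] = [1, 1, 1, 1]
r4 m[N→φ0] = [9, 9, 7, 8]
r4 m[N→φ1] = [4, 8, 7, 8]
fixed point reached at round 4
traceback from A: (A=1, E=1, N=1), score=72

assignment: (A=1, E=1, N=1); score = 72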